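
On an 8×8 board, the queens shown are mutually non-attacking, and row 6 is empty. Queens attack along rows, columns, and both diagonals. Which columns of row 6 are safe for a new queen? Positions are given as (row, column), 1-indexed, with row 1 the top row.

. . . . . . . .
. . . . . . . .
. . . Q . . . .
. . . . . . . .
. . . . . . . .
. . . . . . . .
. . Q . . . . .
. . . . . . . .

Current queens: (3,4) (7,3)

columns 5, 6, 8

(3,4) attacks row 6 at column 4 and diagonals 1, 7.
(7,3) attacks row 6 at column 3 and diagonals 2, 4.
Attacked columns: {1, 2, 3, 4, 7}. Safe: {5, 6, 8}.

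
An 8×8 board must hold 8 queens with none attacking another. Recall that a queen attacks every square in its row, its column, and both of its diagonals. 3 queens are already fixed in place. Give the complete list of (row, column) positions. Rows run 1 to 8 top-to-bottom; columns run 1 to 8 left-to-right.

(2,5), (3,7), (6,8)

(1,2) (2,5) (3,7) (4,4) (5,1) (6,8) (7,6) (8,3)

Row 1: attacked by (2,5)→{4,5,6}; (3,7)→{5,7}; (6,8)→{3,8}. Safe: 1, 2. Place at column 2.
Row 4: attacked by (1,2)→{2,5}; (2,5)→{3,5,7}; (3,7)→{6,7,8}; (6,8)→{6,8}. Safe: 1, 4. Place at column 4.
Row 5: attacked by (1,2)→{2,6}; (2,5)→{2,5,8}; (3,7)→{5,7}; (4,4)→{3,4,5}; (6,8)→{7,8}. Safe: 1. Place at column 1.
Row 7: attacked by (1,2)→{2,8}; (2,5)→{5}; (3,7)→{3,7}; (4,4)→{1,4,7}; (5,1)→{1,3}; (6,8)→{7,8}. Safe: 6. Place at column 6.
Row 8: attacked by (1,2)→{2}; (2,5)→{5}; (3,7)→{2,7}; (4,4)→{4,8}; (5,1)→{1,4}; (6,8)→{6,8}; (7,6)→{5,6,7}. Safe: 3. Place at column 3.
Columns [2, 5, 7, 4, 1, 8, 6, 3], r−c [-1, -3, -4, 0, 4, -2, 1, 5], r+c [3, 7, 10, 8, 6, 14, 13, 11] are all distinct, so no two queens attack.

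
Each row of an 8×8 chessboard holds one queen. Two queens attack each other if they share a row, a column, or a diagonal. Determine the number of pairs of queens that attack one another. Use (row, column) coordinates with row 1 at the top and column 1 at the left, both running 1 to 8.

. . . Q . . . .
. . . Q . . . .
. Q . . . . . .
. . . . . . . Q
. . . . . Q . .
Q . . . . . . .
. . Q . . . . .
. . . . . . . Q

3

Same column: (1,4)–(2,4) (column 4); (4,8)–(8,8) (column 8).
Same diagonal: (1,4)–(3,2) (|1−3| = |4−2| = 2).
Total attacking pairs: 3.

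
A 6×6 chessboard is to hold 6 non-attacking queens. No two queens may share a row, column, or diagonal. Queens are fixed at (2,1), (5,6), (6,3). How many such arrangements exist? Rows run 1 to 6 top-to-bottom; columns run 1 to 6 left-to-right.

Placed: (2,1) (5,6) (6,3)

1

Branch on row 1: col 4 → 1; col 5 → 0.
Sum: 1 + 0 = 1.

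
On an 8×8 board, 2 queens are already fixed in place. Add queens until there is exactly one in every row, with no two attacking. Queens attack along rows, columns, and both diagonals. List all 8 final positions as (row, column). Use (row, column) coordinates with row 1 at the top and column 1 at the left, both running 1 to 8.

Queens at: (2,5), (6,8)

(1,7) (2,5) (3,3) (4,1) (5,6) (6,8) (7,2) (8,4)

Row 1: attacked by (2,5)→{4,5,6}; (6,8)→{3,8}. Safe: 1, 2, 7. Place at column 7.
Row 3: attacked by (1,7)→{5,7}; (2,5)→{4,5,6}; (6,8)→{5,8}. Safe: 1, 2, 3. Place at column 3.
Row 4: attacked by (1,7)→{4,7}; (2,5)→{3,5,7}; (3,3)→{2,3,4}; (6,8)→{6,8}. Safe: 1. Place at column 1.
Row 5: attacked by (1,7)→{3,7}; (2,5)→{2,5,8}; (3,3)→{1,3,5}; (4,1)→{1,2}; (6,8)→{7,8}. Safe: 4, 6. Place at column 6.
Row 7: attacked by (1,7)→{1,7}; (2,5)→{5}; (3,3)→{3,7}; (4,1)→{1,4}; (5,6)→{4,6,8}; (6,8)→{7,8}. Safe: 2. Place at column 2.
Row 8: attacked by (1,7)→{7}; (2,5)→{5}; (3,3)→{3,8}; (4,1)→{1,5}; (5,6)→{3,6}; (6,8)→{6,8}; (7,2)→{1,2,3}. Safe: 4. Place at column 4.
Columns [7, 5, 3, 1, 6, 8, 2, 4], r−c [-6, -3, 0, 3, -1, -2, 5, 4], r+c [8, 7, 6, 5, 11, 14, 9, 12] are all distinct, so no two queens attack.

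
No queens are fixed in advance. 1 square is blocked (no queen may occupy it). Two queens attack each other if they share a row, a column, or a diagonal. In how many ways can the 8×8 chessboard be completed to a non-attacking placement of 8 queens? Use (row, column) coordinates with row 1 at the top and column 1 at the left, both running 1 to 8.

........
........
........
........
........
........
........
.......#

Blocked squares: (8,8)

Branch on row 1: col 1 → 4; col 2 → 8; col 3 → 16; col 4 → 17; col 5 → 17; col 6 → 14; col 7 → 8; col 8 → 4.
Sum: 4 + 8 + 16 + 17 + 17 + 14 + 8 + 4 = 88.

88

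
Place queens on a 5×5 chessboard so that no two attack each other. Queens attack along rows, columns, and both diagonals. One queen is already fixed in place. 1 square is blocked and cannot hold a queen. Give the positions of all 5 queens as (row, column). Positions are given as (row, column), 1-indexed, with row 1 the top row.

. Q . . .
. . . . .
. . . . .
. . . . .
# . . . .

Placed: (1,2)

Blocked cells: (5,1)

(1,2) (2,4) (3,1) (4,3) (5,5)

Row 2: attacked by (1,2)→{1,2,3}. Safe: 4, 5. Place at column 4.
Row 3: attacked by (1,2)→{2,4}; (2,4)→{3,4,5}. Safe: 1. Place at column 1.
Row 4: attacked by (1,2)→{2,5}; (2,4)→{2,4}; (3,1)→{1,2}. Safe: 3. Place at column 3.
Row 5: attacked by (1,2)→{2}; (2,4)→{1,4}; (3,1)→{1,3}; (4,3)→{2,3,4}. Blocked: 1. Safe: 5. Place at column 5.
Columns [2, 4, 1, 3, 5], r−c [-1, -2, 2, 1, 0], r+c [3, 6, 4, 7, 10] are all distinct, so no two queens attack.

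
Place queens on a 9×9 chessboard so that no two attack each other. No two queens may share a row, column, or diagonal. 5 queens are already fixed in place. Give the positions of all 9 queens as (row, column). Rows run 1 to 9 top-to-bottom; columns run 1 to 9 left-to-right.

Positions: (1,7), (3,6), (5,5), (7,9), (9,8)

(1,7) (2,3) (3,6) (4,2) (5,5) (6,1) (7,9) (8,4) (9,8)

Row 2: attacked by (1,7)→{6,7,8}; (3,6)→{5,6,7}; (5,5)→{2,5,8}; (7,9)→{4,9}; (9,8)→{1,8}. Safe: 3. Place at column 3.
Row 4: attacked by (1,7)→{4,7}; (2,3)→{1,3,5}; (3,6)→{5,6,7}; (5,5)→{4,5,6}; (7,9)→{6,9}; (9,8)→{3,8}. Safe: 2. Place at column 2.
Row 6: attacked by (1,7)→{2,7}; (2,3)→{3,7}; (3,6)→{3,6,9}; (4,2)→{2,4}; (5,5)→{4,5,6}; (7,9)→{8,9}; (9,8)→{5,8}. Safe: 1. Place at column 1.
Row 8: attacked by (1,7)→{7}; (2,3)→{3,9}; (3,6)→{1,6}; (4,2)→{2,6}; (5,5)→{2,5,8}; (6,1)→{1,3}; (7,9)→{8,9}; (9,8)→{7,8,9}. Safe: 4. Place at column 4.
Columns [7, 3, 6, 2, 5, 1, 9, 4, 8], r−c [-6, -1, -3, 2, 0, 5, -2, 4, 1], r+c [8, 5, 9, 6, 10, 7, 16, 12, 17] are all distinct, so no two queens attack.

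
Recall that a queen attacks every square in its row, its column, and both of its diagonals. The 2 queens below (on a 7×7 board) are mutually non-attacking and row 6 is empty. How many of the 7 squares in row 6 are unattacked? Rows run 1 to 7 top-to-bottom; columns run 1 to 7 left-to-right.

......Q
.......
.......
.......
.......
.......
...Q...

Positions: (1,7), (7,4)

2

(1,7) attacks row 6 at column 7 and diagonals 2.
(7,4) attacks row 6 at column 4 and diagonals 3, 5.
Attacked columns: {2, 3, 4, 5, 7}. Safe: {1, 6}.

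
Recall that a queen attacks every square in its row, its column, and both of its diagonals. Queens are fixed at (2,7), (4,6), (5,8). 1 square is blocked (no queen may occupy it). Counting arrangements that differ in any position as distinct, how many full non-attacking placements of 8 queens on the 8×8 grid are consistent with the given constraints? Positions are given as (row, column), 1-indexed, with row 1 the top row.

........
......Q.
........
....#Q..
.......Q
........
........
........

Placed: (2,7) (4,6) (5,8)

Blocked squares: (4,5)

Branch on row 1: col 1 → 1; col 2 → 1; col 5 → 0.
Sum: 1 + 1 + 0 = 2.

2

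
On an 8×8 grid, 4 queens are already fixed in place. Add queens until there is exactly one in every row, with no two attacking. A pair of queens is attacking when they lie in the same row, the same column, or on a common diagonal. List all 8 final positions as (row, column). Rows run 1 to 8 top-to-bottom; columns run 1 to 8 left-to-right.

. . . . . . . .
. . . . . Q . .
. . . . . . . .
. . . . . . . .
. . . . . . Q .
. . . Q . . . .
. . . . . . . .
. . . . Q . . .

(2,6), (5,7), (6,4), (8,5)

Row 1: attacked by (2,6)→{5,6,7}; (5,7)→{3,7}; (6,4)→{4}; (8,5)→{5}. Safe: 1, 2, 8. Place at column 1.
Row 3: attacked by (1,1)→{1,3}; (2,6)→{5,6,7}; (5,7)→{5,7}; (6,4)→{1,4,7}; (8,5)→{5}. Safe: 2, 8. Place at column 8.
Row 4: attacked by (1,1)→{1,4}; (2,6)→{4,6,8}; (3,8)→{7,8}; (5,7)→{6,7,8}; (6,4)→{2,4,6}; (8,5)→{1,5}. Safe: 3. Place at column 3.
Row 7: attacked by (1,1)→{1,7}; (2,6)→{1,6}; (3,8)→{4,8}; (4,3)→{3,6}; (5,7)→{5,7}; (6,4)→{3,4,5}; (8,5)→{4,5,6}. Safe: 2. Place at column 2.
Columns [1, 6, 8, 3, 7, 4, 2, 5], r−c [0, -4, -5, 1, -2, 2, 5, 3], r+c [2, 8, 11, 7, 12, 10, 9, 13] are all distinct, so no two queens attack.

(1,1) (2,6) (3,8) (4,3) (5,7) (6,4) (7,2) (8,5)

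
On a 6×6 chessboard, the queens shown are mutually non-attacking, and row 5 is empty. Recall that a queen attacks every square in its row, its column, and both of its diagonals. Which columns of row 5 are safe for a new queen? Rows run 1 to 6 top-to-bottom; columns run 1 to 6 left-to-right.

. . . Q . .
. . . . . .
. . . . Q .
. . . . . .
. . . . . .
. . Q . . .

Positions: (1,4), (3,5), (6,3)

columns 1, 6

(1,4) attacks row 5 at column 4.
(3,5) attacks row 5 at column 5 and diagonals 3.
(6,3) attacks row 5 at column 3 and diagonals 2, 4.
Attacked columns: {2, 3, 4, 5}. Safe: {1, 6}.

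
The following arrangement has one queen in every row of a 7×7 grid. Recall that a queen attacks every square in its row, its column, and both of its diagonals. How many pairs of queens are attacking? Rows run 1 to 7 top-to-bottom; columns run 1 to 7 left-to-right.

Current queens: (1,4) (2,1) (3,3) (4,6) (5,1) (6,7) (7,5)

Same column: (2,1)–(5,1) (column 1).
Same diagonal: (3,3)–(5,1) (|3−5| = |3−1| = 2).
Total attacking pairs: 2.

2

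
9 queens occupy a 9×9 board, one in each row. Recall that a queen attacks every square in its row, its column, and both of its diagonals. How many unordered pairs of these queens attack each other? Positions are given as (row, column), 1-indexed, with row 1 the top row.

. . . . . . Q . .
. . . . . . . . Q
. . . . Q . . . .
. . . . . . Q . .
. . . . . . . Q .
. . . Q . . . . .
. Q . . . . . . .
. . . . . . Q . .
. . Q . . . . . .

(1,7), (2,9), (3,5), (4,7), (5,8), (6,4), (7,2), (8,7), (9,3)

6

Same column: (1,7)–(4,7) (column 7); (1,7)–(8,7) (column 7); (4,7)–(8,7) (column 7).
Same diagonal: (1,7)–(3,5) (|1−3| = |7−5| = 2); (2,9)–(4,7) (|2−4| = |9−7| = 2); (4,7)–(5,8) (|4−5| = |7−8| = 1).
Total attacking pairs: 6.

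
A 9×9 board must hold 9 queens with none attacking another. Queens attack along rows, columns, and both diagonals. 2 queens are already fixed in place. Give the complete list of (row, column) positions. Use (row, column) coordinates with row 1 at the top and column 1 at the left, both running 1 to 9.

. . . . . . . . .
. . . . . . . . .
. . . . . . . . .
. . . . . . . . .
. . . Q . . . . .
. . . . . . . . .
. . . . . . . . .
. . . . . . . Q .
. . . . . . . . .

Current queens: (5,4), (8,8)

(1,3) (2,5) (3,9) (4,2) (5,4) (6,7) (7,1) (8,8) (9,6)

Row 1: attacked by (5,4)→{4,8}; (8,8)→{1,8}. Safe: 2, 3, 5, 6, 7, 9. Place at column 3.
Row 2: attacked by (1,3)→{2,3,4}; (5,4)→{1,4,7}; (8,8)→{2,8}. Safe: 5, 6, 9. Place at column 5.
Row 3: attacked by (1,3)→{1,3,5}; (2,5)→{4,5,6}; (5,4)→{2,4,6}; (8,8)→{3,8}. Safe: 7, 9. Place at column 9.
Row 4: attacked by (1,3)→{3,6}; (2,5)→{3,5,7}; (3,9)→{8,9}; (5,4)→{3,4,5}; (8,8)→{4,8}. Safe: 1, 2. Place at column 2.
Row 6: attacked by (1,3)→{3,8}; (2,5)→{1,5,9}; (3,9)→{6,9}; (4,2)→{2,4}; (5,4)→{3,4,5}; (8,8)→{6,8}. Safe: 7. Place at column 7.
Row 7: attacked by (1,3)→{3,9}; (2,5)→{5}; (3,9)→{5,9}; (4,2)→{2,5}; (5,4)→{2,4,6}; (6,7)→{6,7,8}; (8,8)→{7,8,9}. Safe: 1. Place at column 1.
Row 9: attacked by (1,3)→{3}; (2,5)→{5}; (3,9)→{3,9}; (4,2)→{2,7}; (5,4)→{4,8}; (6,7)→{4,7}; (7,1)→{1,3}; (8,8)→{7,8,9}. Safe: 6. Place at column 6.
Columns [3, 5, 9, 2, 4, 7, 1, 8, 6], r−c [-2, -3, -6, 2, 1, -1, 6, 0, 3], r+c [4, 7, 12, 6, 9, 13, 8, 16, 15] are all distinct, so no two queens attack.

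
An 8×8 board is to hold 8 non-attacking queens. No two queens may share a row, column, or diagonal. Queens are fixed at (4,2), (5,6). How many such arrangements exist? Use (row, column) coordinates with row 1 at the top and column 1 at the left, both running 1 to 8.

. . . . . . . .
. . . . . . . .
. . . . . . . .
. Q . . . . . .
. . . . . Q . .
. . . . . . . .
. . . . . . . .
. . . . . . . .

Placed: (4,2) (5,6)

Branch on row 1: col 1 → 0; col 3 → 0; col 4 → 1; col 7 → 0; col 8 → 0.
Sum: 0 + 0 + 1 + 0 + 0 = 1.

1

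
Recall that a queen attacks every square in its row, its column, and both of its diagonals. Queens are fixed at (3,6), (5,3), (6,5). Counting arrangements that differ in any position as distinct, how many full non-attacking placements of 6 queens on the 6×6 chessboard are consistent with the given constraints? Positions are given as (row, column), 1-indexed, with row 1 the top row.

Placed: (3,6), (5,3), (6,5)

1

Branch on row 1: col 1 → 0; col 2 → 1.
Sum: 0 + 1 = 1.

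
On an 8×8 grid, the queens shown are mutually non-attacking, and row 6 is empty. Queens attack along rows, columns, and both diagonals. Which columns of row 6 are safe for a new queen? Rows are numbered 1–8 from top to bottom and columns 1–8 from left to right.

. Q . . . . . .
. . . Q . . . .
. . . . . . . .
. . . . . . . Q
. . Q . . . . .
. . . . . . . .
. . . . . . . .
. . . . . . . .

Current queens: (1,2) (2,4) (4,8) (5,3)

columns 1, 5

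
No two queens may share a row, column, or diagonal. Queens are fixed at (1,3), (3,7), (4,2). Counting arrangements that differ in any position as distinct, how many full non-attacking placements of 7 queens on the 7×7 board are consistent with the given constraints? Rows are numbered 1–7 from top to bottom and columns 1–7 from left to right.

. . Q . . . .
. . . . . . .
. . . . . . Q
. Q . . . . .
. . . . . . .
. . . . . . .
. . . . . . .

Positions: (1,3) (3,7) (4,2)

1

Branch on row 2: col 1 → 0; col 5 → 1.
Sum: 0 + 1 = 1.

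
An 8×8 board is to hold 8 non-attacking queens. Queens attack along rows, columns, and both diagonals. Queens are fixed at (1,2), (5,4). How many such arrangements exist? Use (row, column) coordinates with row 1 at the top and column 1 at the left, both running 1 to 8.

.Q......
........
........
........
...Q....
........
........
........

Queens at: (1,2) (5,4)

Branch on row 2: col 5 → 0; col 6 → 1; col 8 → 0.
Sum: 0 + 1 + 0 = 1.

1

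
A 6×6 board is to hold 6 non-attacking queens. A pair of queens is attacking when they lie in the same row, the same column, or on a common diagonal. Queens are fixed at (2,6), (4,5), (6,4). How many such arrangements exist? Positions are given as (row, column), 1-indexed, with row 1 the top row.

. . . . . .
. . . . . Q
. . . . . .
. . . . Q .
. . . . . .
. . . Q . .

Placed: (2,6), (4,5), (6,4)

1

Branch on row 1: col 1 → 0; col 3 → 1.
Sum: 0 + 1 = 1.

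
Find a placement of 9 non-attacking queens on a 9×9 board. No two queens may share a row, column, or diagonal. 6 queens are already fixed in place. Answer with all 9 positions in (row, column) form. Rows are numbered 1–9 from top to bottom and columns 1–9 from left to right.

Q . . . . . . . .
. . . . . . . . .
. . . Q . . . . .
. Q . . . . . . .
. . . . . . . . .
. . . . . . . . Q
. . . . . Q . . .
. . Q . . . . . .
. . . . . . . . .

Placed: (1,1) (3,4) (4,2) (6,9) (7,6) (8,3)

(1,1) (2,8) (3,4) (4,2) (5,7) (6,9) (7,6) (8,3) (9,5)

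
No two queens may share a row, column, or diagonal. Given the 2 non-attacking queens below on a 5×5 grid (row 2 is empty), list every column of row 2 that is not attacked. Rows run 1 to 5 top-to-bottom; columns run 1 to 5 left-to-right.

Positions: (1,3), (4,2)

(1,3) attacks row 2 at column 3 and diagonals 2, 4.
(4,2) attacks row 2 at column 2 and diagonals 4.
Attacked columns: {2, 3, 4}. Safe: {1, 5}.

columns 1, 5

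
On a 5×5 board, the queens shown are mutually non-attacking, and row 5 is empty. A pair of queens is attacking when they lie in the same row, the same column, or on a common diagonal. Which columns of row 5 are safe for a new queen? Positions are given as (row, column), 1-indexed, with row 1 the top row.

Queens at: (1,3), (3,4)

columns 1, 5

(1,3) attacks row 5 at column 3.
(3,4) attacks row 5 at column 4 and diagonals 2.
Attacked columns: {2, 3, 4}. Safe: {1, 5}.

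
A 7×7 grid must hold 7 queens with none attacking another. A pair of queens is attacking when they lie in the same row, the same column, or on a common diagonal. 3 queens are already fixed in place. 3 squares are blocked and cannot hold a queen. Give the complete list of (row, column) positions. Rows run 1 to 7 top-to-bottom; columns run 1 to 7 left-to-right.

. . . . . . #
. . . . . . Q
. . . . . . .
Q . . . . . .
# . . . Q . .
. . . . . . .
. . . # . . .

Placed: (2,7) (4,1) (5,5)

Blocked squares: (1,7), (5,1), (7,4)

(1,3) (2,7) (3,4) (4,1) (5,5) (6,2) (7,6)

Row 1: attacked by (2,7)→{6,7}; (4,1)→{1,4}; (5,5)→{1,5}. Blocked: 7. Safe: 2, 3. Place at column 3.
Row 3: attacked by (1,3)→{1,3,5}; (2,7)→{6,7}; (4,1)→{1,2}; (5,5)→{3,5,7}. Safe: 4. Place at column 4.
Row 6: attacked by (1,3)→{3}; (2,7)→{3,7}; (3,4)→{1,4,7}; (4,1)→{1,3}; (5,5)→{4,5,6}. Safe: 2. Place at column 2.
Row 7: attacked by (1,3)→{3}; (2,7)→{2,7}; (3,4)→{4}; (4,1)→{1,4}; (5,5)→{3,5,7}; (6,2)→{1,2,3}. Blocked: 4. Safe: 6. Place at column 6.
Columns [3, 7, 4, 1, 5, 2, 6], r−c [-2, -5, -1, 3, 0, 4, 1], r+c [4, 9, 7, 5, 10, 8, 13] are all distinct, so no two queens attack.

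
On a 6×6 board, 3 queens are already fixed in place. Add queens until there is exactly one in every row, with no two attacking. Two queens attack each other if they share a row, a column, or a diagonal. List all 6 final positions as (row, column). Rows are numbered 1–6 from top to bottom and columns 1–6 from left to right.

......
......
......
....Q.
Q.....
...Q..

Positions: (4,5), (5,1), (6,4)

(1,3) (2,6) (3,2) (4,5) (5,1) (6,4)

Row 1: attacked by (4,5)→{2,5}; (5,1)→{1,5}; (6,4)→{4}. Safe: 3, 6. Place at column 3.
Row 2: attacked by (1,3)→{2,3,4}; (4,5)→{3,5}; (5,1)→{1,4}; (6,4)→{4}. Safe: 6. Place at column 6.
Row 3: attacked by (1,3)→{1,3,5}; (2,6)→{5,6}; (4,5)→{4,5,6}; (5,1)→{1,3}; (6,4)→{1,4}. Safe: 2. Place at column 2.
Columns [3, 6, 2, 5, 1, 4], r−c [-2, -4, 1, -1, 4, 2], r+c [4, 8, 5, 9, 6, 10] are all distinct, so no two queens attack.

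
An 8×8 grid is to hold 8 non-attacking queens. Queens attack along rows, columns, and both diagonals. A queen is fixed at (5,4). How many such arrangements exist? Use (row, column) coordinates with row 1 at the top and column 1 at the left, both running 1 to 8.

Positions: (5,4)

Branch on row 1: col 1 → 0; col 2 → 1; col 3 → 3; col 5 → 1; col 6 → 3; col 7 → 0.
Sum: 0 + 1 + 3 + 1 + 3 + 0 = 8.

8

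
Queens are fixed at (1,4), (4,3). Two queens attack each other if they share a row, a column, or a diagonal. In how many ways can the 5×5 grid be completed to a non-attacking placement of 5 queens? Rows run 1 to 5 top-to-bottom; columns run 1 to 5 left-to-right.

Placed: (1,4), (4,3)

Branch on row 2: col 2 → 1.
Sum: 1 = 1.

1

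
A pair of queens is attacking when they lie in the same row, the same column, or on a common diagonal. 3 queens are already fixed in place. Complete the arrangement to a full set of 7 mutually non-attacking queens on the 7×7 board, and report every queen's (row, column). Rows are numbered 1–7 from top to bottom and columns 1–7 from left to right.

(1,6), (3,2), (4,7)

Row 2: attacked by (1,6)→{5,6,7}; (3,2)→{1,2,3}; (4,7)→{5,7}. Safe: 4. Place at column 4.
Row 5: attacked by (1,6)→{2,6}; (2,4)→{1,4,7}; (3,2)→{2,4}; (4,7)→{6,7}. Safe: 3, 5. Place at column 5.
Row 6: attacked by (1,6)→{1,6}; (2,4)→{4}; (3,2)→{2,5}; (4,7)→{5,7}; (5,5)→{4,5,6}. Safe: 3. Place at column 3.
Row 7: attacked by (1,6)→{6}; (2,4)→{4}; (3,2)→{2,6}; (4,7)→{4,7}; (5,5)→{3,5,7}; (6,3)→{2,3,4}. Safe: 1. Place at column 1.
Columns [6, 4, 2, 7, 5, 3, 1], r−c [-5, -2, 1, -3, 0, 3, 6], r+c [7, 6, 5, 11, 10, 9, 8] are all distinct, so no two queens attack.

(1,6) (2,4) (3,2) (4,7) (5,5) (6,3) (7,1)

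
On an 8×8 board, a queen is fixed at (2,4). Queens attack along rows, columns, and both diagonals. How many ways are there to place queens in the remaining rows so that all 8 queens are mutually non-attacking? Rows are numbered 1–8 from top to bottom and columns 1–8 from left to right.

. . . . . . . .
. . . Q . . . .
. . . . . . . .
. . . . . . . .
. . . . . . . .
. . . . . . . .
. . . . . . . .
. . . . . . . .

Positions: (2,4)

8

Branch on row 1: col 1 → 0; col 2 → 1; col 6 → 4; col 7 → 2; col 8 → 1.
Sum: 0 + 1 + 4 + 2 + 1 = 8.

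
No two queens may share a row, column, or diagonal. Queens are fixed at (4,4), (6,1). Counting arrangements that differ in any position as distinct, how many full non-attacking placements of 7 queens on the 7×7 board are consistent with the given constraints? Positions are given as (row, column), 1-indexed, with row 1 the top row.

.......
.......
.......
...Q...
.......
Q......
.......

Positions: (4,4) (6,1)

Branch on row 1: col 2 → 0; col 3 → 1; col 5 → 1.
Sum: 0 + 1 + 1 = 2.

2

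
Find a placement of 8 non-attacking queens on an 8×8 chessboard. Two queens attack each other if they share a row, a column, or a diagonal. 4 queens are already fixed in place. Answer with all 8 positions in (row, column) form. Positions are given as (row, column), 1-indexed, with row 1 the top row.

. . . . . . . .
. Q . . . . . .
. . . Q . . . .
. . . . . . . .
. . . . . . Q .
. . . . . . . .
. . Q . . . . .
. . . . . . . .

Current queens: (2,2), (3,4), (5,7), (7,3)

Row 1: attacked by (2,2)→{1,2,3}; (3,4)→{2,4,6}; (5,7)→{3,7}; (7,3)→{3}. Safe: 5, 8. Place at column 8.
Row 4: attacked by (1,8)→{5,8}; (2,2)→{2,4}; (3,4)→{3,4,5}; (5,7)→{6,7,8}; (7,3)→{3,6}. Safe: 1. Place at column 1.
Row 6: attacked by (1,8)→{3,8}; (2,2)→{2,6}; (3,4)→{1,4,7}; (4,1)→{1,3}; (5,7)→{6,7,8}; (7,3)→{2,3,4}. Safe: 5. Place at column 5.
Row 8: attacked by (1,8)→{1,8}; (2,2)→{2,8}; (3,4)→{4}; (4,1)→{1,5}; (5,7)→{4,7}; (6,5)→{3,5,7}; (7,3)→{2,3,4}. Safe: 6. Place at column 6.
Columns [8, 2, 4, 1, 7, 5, 3, 6], r−c [-7, 0, -1, 3, -2, 1, 4, 2], r+c [9, 4, 7, 5, 12, 11, 10, 14] are all distinct, so no two queens attack.

(1,8) (2,2) (3,4) (4,1) (5,7) (6,5) (7,3) (8,6)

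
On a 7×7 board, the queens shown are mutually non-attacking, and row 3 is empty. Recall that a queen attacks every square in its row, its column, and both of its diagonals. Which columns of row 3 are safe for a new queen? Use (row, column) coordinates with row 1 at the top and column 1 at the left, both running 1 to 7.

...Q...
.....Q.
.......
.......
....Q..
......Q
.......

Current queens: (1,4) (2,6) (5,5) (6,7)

columns 1

(1,4) attacks row 3 at column 4 and diagonals 2, 6.
(2,6) attacks row 3 at column 6 and diagonals 5, 7.
(5,5) attacks row 3 at column 5 and diagonals 3, 7.
(6,7) attacks row 3 at column 7 and diagonals 4.
Attacked columns: {2, 3, 4, 5, 6, 7}. Safe: {1}.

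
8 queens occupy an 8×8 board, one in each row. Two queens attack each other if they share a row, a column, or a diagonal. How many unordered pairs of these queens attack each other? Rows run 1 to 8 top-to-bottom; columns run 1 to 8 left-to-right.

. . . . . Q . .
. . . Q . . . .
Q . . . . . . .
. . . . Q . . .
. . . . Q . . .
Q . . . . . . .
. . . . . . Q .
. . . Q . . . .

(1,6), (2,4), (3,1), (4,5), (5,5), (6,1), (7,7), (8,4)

5

Same column: (2,4)–(8,4) (column 4); (3,1)–(6,1) (column 1); (4,5)–(5,5) (column 5).
Same diagonal: (1,6)–(6,1) (|1−6| = |6−1| = 5); (5,5)–(7,7) (|5−7| = |5−7| = 2).
Total attacking pairs: 5.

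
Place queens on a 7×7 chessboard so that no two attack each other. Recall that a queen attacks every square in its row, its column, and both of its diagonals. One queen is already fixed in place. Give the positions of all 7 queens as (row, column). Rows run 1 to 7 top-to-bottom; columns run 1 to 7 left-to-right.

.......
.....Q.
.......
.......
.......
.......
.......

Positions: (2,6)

Row 1: attacked by (2,6)→{5,6,7}. Safe: 1, 2, 3, 4. Place at column 2.
Row 3: attacked by (1,2)→{2,4}; (2,6)→{5,6,7}. Safe: 1, 3. Place at column 3.
Row 4: attacked by (1,2)→{2,5}; (2,6)→{4,6}; (3,3)→{2,3,4}. Safe: 1, 7. Place at column 7.
Row 5: attacked by (1,2)→{2,6}; (2,6)→{3,6}; (3,3)→{1,3,5}; (4,7)→{6,7}. Safe: 4. Place at column 4.
Row 6: attacked by (1,2)→{2,7}; (2,6)→{2,6}; (3,3)→{3,6}; (4,7)→{5,7}; (5,4)→{3,4,5}. Safe: 1. Place at column 1.
Row 7: attacked by (1,2)→{2}; (2,6)→{1,6}; (3,3)→{3,7}; (4,7)→{4,7}; (5,4)→{2,4,6}; (6,1)→{1,2}. Safe: 5. Place at column 5.
Columns [2, 6, 3, 7, 4, 1, 5], r−c [-1, -4, 0, -3, 1, 5, 2], r+c [3, 8, 6, 11, 9, 7, 12] are all distinct, so no two queens attack.

(1,2) (2,6) (3,3) (4,7) (5,4) (6,1) (7,5)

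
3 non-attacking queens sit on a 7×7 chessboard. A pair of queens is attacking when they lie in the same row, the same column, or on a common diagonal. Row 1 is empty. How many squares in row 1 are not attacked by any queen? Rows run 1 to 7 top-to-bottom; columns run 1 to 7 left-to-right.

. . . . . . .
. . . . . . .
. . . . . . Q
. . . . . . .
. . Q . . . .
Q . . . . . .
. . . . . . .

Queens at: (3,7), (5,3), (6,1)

(3,7) attacks row 1 at column 7 and diagonals 5.
(5,3) attacks row 1 at column 3 and diagonals 7.
(6,1) attacks row 1 at column 1 and diagonals 6.
Attacked columns: {1, 3, 5, 6, 7}. Safe: {2, 4}.

2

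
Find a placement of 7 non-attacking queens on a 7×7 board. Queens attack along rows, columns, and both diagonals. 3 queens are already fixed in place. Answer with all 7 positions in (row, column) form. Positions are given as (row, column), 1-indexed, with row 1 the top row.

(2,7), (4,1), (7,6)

(1,3) (2,7) (3,4) (4,1) (5,5) (6,2) (7,6)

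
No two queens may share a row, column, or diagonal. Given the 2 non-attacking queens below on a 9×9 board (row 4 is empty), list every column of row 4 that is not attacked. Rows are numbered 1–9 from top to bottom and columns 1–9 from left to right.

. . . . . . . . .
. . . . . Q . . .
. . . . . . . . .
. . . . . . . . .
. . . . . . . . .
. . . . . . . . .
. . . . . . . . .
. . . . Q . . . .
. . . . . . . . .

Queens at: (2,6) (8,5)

columns 2, 3, 7

(2,6) attacks row 4 at column 6 and diagonals 4, 8.
(8,5) attacks row 4 at column 5 and diagonals 1, 9.
Attacked columns: {1, 4, 5, 6, 8, 9}. Safe: {2, 3, 7}.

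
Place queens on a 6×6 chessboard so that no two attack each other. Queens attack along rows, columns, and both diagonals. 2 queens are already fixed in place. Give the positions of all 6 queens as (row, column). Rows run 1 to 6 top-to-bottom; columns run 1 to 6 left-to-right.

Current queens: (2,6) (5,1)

(1,3) (2,6) (3,2) (4,5) (5,1) (6,4)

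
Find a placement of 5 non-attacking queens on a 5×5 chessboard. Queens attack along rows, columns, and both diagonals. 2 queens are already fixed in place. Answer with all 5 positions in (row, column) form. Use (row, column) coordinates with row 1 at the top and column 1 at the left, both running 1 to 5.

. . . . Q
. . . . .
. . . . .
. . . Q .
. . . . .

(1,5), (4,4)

(1,5) (2,3) (3,1) (4,4) (5,2)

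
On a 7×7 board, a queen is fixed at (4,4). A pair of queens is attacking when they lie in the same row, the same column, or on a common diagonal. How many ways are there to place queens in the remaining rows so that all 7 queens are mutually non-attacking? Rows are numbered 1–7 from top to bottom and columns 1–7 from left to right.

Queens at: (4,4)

8

Branch on row 1: col 2 → 2; col 3 → 2; col 5 → 2; col 6 → 2.
Sum: 2 + 2 + 2 + 2 = 8.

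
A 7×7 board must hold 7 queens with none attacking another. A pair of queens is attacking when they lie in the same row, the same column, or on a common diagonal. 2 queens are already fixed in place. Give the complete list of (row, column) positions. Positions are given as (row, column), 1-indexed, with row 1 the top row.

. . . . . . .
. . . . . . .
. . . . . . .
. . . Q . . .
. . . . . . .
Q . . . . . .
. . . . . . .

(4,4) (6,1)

Row 1: attacked by (4,4)→{1,4,7}; (6,1)→{1,6}. Safe: 2, 3, 5. Place at column 5.
Row 2: attacked by (1,5)→{4,5,6}; (4,4)→{2,4,6}; (6,1)→{1,5}. Safe: 3, 7. Place at column 7.
Row 3: attacked by (1,5)→{3,5,7}; (2,7)→{6,7}; (4,4)→{3,4,5}; (6,1)→{1,4}. Safe: 2. Place at column 2.
Row 5: attacked by (1,5)→{1,5}; (2,7)→{4,7}; (3,2)→{2,4}; (4,4)→{3,4,5}; (6,1)→{1,2}. Safe: 6. Place at column 6.
Row 7: attacked by (1,5)→{5}; (2,7)→{2,7}; (3,2)→{2,6}; (4,4)→{1,4,7}; (5,6)→{4,6}; (6,1)→{1,2}. Safe: 3. Place at column 3.
Columns [5, 7, 2, 4, 6, 1, 3], r−c [-4, -5, 1, 0, -1, 5, 4], r+c [6, 9, 5, 8, 11, 7, 10] are all distinct, so no two queens attack.

(1,5) (2,7) (3,2) (4,4) (5,6) (6,1) (7,3)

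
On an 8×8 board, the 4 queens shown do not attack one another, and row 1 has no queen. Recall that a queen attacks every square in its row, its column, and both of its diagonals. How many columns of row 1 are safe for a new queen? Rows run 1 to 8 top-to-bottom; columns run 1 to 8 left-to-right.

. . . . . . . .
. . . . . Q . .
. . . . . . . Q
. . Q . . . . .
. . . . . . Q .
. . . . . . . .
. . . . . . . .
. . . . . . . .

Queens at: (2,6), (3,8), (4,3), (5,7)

(2,6) attacks row 1 at column 6 and diagonals 5, 7.
(3,8) attacks row 1 at column 8 and diagonals 6.
(4,3) attacks row 1 at column 3 and diagonals 6.
(5,7) attacks row 1 at column 7 and diagonals 3.
Attacked columns: {3, 5, 6, 7, 8}. Safe: {1, 2, 4}.

3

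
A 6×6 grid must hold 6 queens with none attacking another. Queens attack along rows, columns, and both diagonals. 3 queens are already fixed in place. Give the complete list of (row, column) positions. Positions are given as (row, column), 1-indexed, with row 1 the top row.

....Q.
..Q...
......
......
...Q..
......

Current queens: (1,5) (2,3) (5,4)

Row 3: attacked by (1,5)→{3,5}; (2,3)→{2,3,4}; (5,4)→{2,4,6}. Safe: 1. Place at column 1.
Row 4: attacked by (1,5)→{2,5}; (2,3)→{1,3,5}; (3,1)→{1,2}; (5,4)→{3,4,5}. Safe: 6. Place at column 6.
Row 6: attacked by (1,5)→{5}; (2,3)→{3}; (3,1)→{1,4}; (4,6)→{4,6}; (5,4)→{3,4,5}. Safe: 2. Place at column 2.
Columns [5, 3, 1, 6, 4, 2], r−c [-4, -1, 2, -2, 1, 4], r+c [6, 5, 4, 10, 9, 8] are all distinct, so no two queens attack.

(1,5) (2,3) (3,1) (4,6) (5,4) (6,2)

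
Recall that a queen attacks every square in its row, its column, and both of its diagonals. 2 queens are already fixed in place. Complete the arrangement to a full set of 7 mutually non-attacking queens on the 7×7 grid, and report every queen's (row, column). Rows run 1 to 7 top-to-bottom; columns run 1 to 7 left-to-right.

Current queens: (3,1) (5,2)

(1,7) (2,4) (3,1) (4,5) (5,2) (6,6) (7,3)

Row 1: attacked by (3,1)→{1,3}; (5,2)→{2,6}. Safe: 4, 5, 7. Place at column 7.
Row 2: attacked by (1,7)→{6,7}; (3,1)→{1,2}; (5,2)→{2,5}. Safe: 3, 4. Place at column 4.
Row 4: attacked by (1,7)→{4,7}; (2,4)→{2,4,6}; (3,1)→{1,2}; (5,2)→{1,2,3}. Safe: 5. Place at column 5.
Row 6: attacked by (1,7)→{2,7}; (2,4)→{4}; (3,1)→{1,4}; (4,5)→{3,5,7}; (5,2)→{1,2,3}. Safe: 6. Place at column 6.
Row 7: attacked by (1,7)→{1,7}; (2,4)→{4}; (3,1)→{1,5}; (4,5)→{2,5}; (5,2)→{2,4}; (6,6)→{5,6,7}. Safe: 3. Place at column 3.
Columns [7, 4, 1, 5, 2, 6, 3], r−c [-6, -2, 2, -1, 3, 0, 4], r+c [8, 6, 4, 9, 7, 12, 10] are all distinct, so no two queens attack.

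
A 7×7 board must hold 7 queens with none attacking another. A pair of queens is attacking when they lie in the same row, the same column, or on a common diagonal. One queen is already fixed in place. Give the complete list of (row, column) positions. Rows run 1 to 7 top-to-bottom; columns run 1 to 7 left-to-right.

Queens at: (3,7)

(1,6) (2,4) (3,7) (4,1) (5,3) (6,5) (7,2)

Row 1: attacked by (3,7)→{5,7}. Safe: 1, 2, 3, 4, 6. Place at column 6.
Row 2: attacked by (1,6)→{5,6,7}; (3,7)→{6,7}. Safe: 1, 2, 3, 4. Place at column 4.
Row 4: attacked by (1,6)→{3,6}; (2,4)→{2,4,6}; (3,7)→{6,7}. Safe: 1, 5. Place at column 1.
Row 5: attacked by (1,6)→{2,6}; (2,4)→{1,4,7}; (3,7)→{5,7}; (4,1)→{1,2}. Safe: 3. Place at column 3.
Row 6: attacked by (1,6)→{1,6}; (2,4)→{4}; (3,7)→{4,7}; (4,1)→{1,3}; (5,3)→{2,3,4}. Safe: 5. Place at column 5.
Row 7: attacked by (1,6)→{6}; (2,4)→{4}; (3,7)→{3,7}; (4,1)→{1,4}; (5,3)→{1,3,5}; (6,5)→{4,5,6}. Safe: 2. Place at column 2.
Columns [6, 4, 7, 1, 3, 5, 2], r−c [-5, -2, -4, 3, 2, 1, 5], r+c [7, 6, 10, 5, 8, 11, 9] are all distinct, so no two queens attack.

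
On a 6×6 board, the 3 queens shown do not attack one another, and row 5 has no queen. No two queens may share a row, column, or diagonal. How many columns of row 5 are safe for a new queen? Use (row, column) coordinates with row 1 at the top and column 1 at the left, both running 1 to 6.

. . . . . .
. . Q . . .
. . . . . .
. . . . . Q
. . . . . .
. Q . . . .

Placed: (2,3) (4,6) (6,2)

(2,3) attacks row 5 at column 3 and diagonals 6.
(4,6) attacks row 5 at column 6 and diagonals 5.
(6,2) attacks row 5 at column 2 and diagonals 1, 3.
Attacked columns: {1, 2, 3, 5, 6}. Safe: {4}.

1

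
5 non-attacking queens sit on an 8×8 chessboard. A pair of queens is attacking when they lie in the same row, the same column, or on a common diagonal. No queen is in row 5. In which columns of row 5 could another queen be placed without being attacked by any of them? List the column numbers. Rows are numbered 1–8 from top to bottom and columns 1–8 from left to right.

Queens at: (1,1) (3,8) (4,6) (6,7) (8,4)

columns 2, 3

(1,1) attacks row 5 at column 1 and diagonals 5.
(3,8) attacks row 5 at column 8 and diagonals 6.
(4,6) attacks row 5 at column 6 and diagonals 5, 7.
(6,7) attacks row 5 at column 7 and diagonals 6, 8.
(8,4) attacks row 5 at column 4 and diagonals 1, 7.
Attacked columns: {1, 4, 5, 6, 7, 8}. Safe: {2, 3}.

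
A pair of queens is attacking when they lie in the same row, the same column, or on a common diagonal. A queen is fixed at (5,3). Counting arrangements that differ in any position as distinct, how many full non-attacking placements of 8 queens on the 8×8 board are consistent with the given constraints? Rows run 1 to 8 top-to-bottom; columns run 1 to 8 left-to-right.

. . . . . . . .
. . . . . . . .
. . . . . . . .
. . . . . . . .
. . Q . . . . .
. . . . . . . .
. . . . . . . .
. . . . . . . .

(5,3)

Branch on row 1: col 1 → 1; col 2 → 3; col 4 → 0; col 5 → 6; col 6 → 2; col 8 → 0.
Sum: 1 + 3 + 0 + 6 + 2 + 0 = 12.

12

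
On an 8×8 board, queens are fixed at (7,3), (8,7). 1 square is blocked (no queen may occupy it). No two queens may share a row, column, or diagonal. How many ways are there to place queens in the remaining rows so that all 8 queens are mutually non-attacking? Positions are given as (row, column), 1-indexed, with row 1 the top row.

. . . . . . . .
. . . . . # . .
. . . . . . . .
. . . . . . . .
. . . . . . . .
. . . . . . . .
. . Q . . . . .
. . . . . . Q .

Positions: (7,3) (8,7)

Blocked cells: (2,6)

1

Branch on row 1: col 1 → 0; col 2 → 0; col 4 → 1; col 5 → 0; col 6 → 0; col 8 → 0.
Sum: 0 + 0 + 1 + 0 + 0 + 0 = 1.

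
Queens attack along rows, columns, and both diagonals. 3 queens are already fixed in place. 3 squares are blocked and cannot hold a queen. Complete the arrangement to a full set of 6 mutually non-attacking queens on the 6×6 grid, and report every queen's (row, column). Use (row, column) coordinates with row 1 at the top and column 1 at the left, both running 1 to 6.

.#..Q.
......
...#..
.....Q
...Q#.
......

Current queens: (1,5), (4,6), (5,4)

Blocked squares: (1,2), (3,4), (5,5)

(1,5) (2,3) (3,1) (4,6) (5,4) (6,2)

Row 2: attacked by (1,5)→{4,5,6}; (4,6)→{4,6}; (5,4)→{1,4}. Safe: 2, 3. Place at column 3.
Row 3: attacked by (1,5)→{3,5}; (2,3)→{2,3,4}; (4,6)→{5,6}; (5,4)→{2,4,6}. Blocked: 4. Safe: 1. Place at column 1.
Row 6: attacked by (1,5)→{5}; (2,3)→{3}; (3,1)→{1,4}; (4,6)→{4,6}; (5,4)→{3,4,5}. Safe: 2. Place at column 2.
Columns [5, 3, 1, 6, 4, 2], r−c [-4, -1, 2, -2, 1, 4], r+c [6, 5, 4, 10, 9, 8] are all distinct, so no two queens attack.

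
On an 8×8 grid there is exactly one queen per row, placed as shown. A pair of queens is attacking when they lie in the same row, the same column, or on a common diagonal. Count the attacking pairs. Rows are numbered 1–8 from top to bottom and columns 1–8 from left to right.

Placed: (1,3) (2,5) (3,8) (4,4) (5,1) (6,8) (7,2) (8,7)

2

Same column: (3,8)–(6,8) (column 8).
Same diagonal: (1,3)–(6,8) (|1−6| = |3−8| = 5).
Total attacking pairs: 2.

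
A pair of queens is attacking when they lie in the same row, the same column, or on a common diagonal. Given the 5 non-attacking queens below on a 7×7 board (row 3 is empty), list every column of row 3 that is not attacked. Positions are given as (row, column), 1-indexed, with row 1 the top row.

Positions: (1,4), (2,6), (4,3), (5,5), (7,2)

columns 1

(1,4) attacks row 3 at column 4 and diagonals 2, 6.
(2,6) attacks row 3 at column 6 and diagonals 5, 7.
(4,3) attacks row 3 at column 3 and diagonals 2, 4.
(5,5) attacks row 3 at column 5 and diagonals 3, 7.
(7,2) attacks row 3 at column 2 and diagonals 6.
Attacked columns: {2, 3, 4, 5, 6, 7}. Safe: {1}.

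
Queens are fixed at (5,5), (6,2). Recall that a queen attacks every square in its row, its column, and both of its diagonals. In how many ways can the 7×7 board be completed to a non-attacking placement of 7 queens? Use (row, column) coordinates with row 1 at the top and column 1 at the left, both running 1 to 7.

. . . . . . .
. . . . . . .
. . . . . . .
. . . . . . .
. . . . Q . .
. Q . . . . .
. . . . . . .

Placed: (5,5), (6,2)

Branch on row 1: col 3 → 1; col 4 → 0; col 6 → 0.
Sum: 1 + 0 + 0 = 1.

1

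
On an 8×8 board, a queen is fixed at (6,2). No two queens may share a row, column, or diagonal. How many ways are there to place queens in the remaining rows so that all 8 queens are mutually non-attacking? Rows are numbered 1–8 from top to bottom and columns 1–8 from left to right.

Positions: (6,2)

Branch on row 1: col 1 → 1; col 3 → 2; col 4 → 3; col 5 → 3; col 6 → 4; col 8 → 1.
Sum: 1 + 2 + 3 + 3 + 4 + 1 = 14.

14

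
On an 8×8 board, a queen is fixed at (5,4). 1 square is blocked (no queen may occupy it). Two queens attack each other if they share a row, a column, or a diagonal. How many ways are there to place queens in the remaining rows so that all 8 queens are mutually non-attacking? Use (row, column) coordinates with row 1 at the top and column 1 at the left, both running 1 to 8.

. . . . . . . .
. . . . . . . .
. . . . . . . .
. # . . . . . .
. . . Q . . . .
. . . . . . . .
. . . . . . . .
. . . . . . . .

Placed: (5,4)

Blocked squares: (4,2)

Branch on row 1: col 1 → 0; col 2 → 1; col 3 → 2; col 5 → 1; col 6 → 2; col 7 → 0.
Sum: 0 + 1 + 2 + 1 + 2 + 0 = 6.

6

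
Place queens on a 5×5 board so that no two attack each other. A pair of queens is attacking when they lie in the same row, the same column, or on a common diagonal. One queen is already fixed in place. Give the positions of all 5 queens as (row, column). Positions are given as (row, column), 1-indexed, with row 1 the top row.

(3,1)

Row 1: attacked by (3,1)→{1,3}. Safe: 2, 4, 5. Place at column 5.
Row 2: attacked by (1,5)→{4,5}; (3,1)→{1,2}. Safe: 3. Place at column 3.
Row 4: attacked by (1,5)→{2,5}; (2,3)→{1,3,5}; (3,1)→{1,2}. Safe: 4. Place at column 4.
Row 5: attacked by (1,5)→{1,5}; (2,3)→{3}; (3,1)→{1,3}; (4,4)→{3,4,5}. Safe: 2. Place at column 2.
Columns [5, 3, 1, 4, 2], r−c [-4, -1, 2, 0, 3], r+c [6, 5, 4, 8, 7] are all distinct, so no two queens attack.

(1,5) (2,3) (3,1) (4,4) (5,2)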